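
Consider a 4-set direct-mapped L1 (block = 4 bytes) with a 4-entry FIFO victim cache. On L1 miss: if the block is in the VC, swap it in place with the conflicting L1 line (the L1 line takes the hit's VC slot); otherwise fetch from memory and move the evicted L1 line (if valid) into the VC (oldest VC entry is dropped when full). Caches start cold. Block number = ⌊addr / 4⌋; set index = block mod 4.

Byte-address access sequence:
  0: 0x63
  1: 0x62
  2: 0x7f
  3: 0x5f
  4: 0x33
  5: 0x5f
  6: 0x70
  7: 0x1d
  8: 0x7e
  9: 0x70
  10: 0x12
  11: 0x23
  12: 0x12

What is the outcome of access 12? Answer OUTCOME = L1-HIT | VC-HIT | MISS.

OUTCOME = VC-HIT

0: 0x63 (blk 24, set 0) → MISS  vc=[]
1: 0x62 (blk 24, set 0) → L1-HIT  vc=[]
2: 0x7f (blk 31, set 3) → MISS  vc=[]
3: 0x5f (blk 23, set 3) → MISS  vc=[31]
4: 0x33 (blk 12, set 0) → MISS  vc=[31, 24]
5: 0x5f (blk 23, set 3) → L1-HIT  vc=[31, 24]
6: 0x70 (blk 28, set 0) → MISS  vc=[31, 24, 12]
7: 0x1d (blk 7, set 3) → MISS  vc=[31, 24, 12, 23]
8: 0x7e (blk 31, set 3) → VC-HIT  vc=[7, 24, 12, 23]
9: 0x70 (blk 28, set 0) → L1-HIT  vc=[7, 24, 12, 23]
10: 0x12 (blk 4, set 0) → MISS  vc=[24, 12, 23, 28]
11: 0x23 (blk 8, set 0) → MISS  vc=[12, 23, 28, 4]
12: 0x12 (blk 4, set 0) → VC-HIT  vc=[12, 23, 28, 8]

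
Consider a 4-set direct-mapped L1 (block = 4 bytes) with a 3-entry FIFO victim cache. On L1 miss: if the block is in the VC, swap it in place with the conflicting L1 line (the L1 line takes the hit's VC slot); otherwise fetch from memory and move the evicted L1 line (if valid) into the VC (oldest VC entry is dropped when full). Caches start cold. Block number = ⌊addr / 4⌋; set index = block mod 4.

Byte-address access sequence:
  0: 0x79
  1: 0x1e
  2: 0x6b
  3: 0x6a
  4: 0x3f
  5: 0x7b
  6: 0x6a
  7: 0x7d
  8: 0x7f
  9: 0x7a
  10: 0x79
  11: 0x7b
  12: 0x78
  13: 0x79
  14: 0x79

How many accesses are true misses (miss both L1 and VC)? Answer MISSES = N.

MISSES = 5

0: 0x79 (blk 30, set 2) → MISS  vc=[]
1: 0x1e (blk 7, set 3) → MISS  vc=[]
2: 0x6b (blk 26, set 2) → MISS  vc=[30]
3: 0x6a (blk 26, set 2) → L1-HIT  vc=[30]
4: 0x3f (blk 15, set 3) → MISS  vc=[30, 7]
5: 0x7b (blk 30, set 2) → VC-HIT  vc=[26, 7]
6: 0x6a (blk 26, set 2) → VC-HIT  vc=[30, 7]
7: 0x7d (blk 31, set 3) → MISS  vc=[30, 7, 15]
8: 0x7f (blk 31, set 3) → L1-HIT  vc=[30, 7, 15]
9: 0x7a (blk 30, set 2) → VC-HIT  vc=[26, 7, 15]
10: 0x79 (blk 30, set 2) → L1-HIT  vc=[26, 7, 15]
11: 0x7b (blk 30, set 2) → L1-HIT  vc=[26, 7, 15]
12: 0x78 (blk 30, set 2) → L1-HIT  vc=[26, 7, 15]
13: 0x79 (blk 30, set 2) → L1-HIT  vc=[26, 7, 15]
14: 0x79 (blk 30, set 2) → L1-HIT  vc=[26, 7, 15]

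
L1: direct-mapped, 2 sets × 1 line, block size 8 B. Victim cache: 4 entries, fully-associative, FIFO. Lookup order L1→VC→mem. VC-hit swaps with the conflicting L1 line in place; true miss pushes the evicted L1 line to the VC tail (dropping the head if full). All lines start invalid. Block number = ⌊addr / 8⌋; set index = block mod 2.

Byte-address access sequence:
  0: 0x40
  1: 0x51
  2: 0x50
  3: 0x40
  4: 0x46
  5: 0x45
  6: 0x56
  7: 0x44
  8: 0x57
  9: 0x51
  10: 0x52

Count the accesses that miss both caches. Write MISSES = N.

MISSES = 2

#0 0x40→b8/s0 MISS; vc=[]
#1 0x51→b10/s0 MISS; vc=[8]
#2 0x50→b10/s0 L1-HIT; vc=[8]
#3 0x40→b8/s0 VC-HIT; vc=[10]
#4 0x46→b8/s0 L1-HIT; vc=[10]
#5 0x45→b8/s0 L1-HIT; vc=[10]
#6 0x56→b10/s0 VC-HIT; vc=[8]
#7 0x44→b8/s0 VC-HIT; vc=[10]
#8 0x57→b10/s0 VC-HIT; vc=[8]
#9 0x51→b10/s0 L1-HIT; vc=[8]
#10 0x52→b10/s0 L1-HIT; vc=[8]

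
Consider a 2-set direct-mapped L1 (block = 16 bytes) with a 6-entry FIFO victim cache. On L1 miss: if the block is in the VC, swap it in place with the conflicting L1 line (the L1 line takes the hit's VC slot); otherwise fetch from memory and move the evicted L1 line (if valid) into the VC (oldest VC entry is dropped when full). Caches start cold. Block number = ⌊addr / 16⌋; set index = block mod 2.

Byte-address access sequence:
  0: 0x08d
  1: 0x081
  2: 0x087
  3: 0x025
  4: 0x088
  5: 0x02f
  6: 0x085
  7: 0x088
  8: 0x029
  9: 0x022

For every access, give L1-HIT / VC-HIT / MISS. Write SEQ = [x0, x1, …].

SEQ = [MISS, L1-HIT, L1-HIT, MISS, VC-HIT, VC-HIT, VC-HIT, L1-HIT, VC-HIT, L1-HIT]

0: 0x8d (blk 8, set 0) → MISS  vc=[]
1: 0x81 (blk 8, set 0) → L1-HIT  vc=[]
2: 0x87 (blk 8, set 0) → L1-HIT  vc=[]
3: 0x25 (blk 2, set 0) → MISS  vc=[8]
4: 0x88 (blk 8, set 0) → VC-HIT  vc=[2]
5: 0x2f (blk 2, set 0) → VC-HIT  vc=[8]
6: 0x85 (blk 8, set 0) → VC-HIT  vc=[2]
7: 0x88 (blk 8, set 0) → L1-HIT  vc=[2]
8: 0x29 (blk 2, set 0) → VC-HIT  vc=[8]
9: 0x22 (blk 2, set 0) → L1-HIT  vc=[8]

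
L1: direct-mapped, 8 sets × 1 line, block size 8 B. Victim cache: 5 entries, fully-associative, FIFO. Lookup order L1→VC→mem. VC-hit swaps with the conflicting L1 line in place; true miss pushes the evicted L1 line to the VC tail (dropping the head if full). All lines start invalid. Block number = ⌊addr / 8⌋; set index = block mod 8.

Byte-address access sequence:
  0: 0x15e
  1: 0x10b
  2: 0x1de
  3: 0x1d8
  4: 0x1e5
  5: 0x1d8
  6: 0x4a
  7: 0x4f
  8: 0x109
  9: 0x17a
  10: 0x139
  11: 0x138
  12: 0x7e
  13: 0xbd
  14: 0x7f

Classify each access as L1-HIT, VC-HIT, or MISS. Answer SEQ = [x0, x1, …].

SEQ = [MISS, MISS, MISS, L1-HIT, MISS, L1-HIT, MISS, L1-HIT, VC-HIT, MISS, MISS, L1-HIT, MISS, MISS, VC-HIT]

  [0] addr=0x15e blk=43 s=3: MISS | VC []
  [1] addr=0x10b blk=33 s=1: MISS | VC []
  [2] addr=0x1de blk=59 s=3: MISS | VC [43]
  [3] addr=0x1d8 blk=59 s=3: L1-HIT | VC [43]
  [4] addr=0x1e5 blk=60 s=4: MISS | VC [43]
  [5] addr=0x1d8 blk=59 s=3: L1-HIT | VC [43]
  [6] addr=0x4a blk=9 s=1: MISS | VC [43, 33]
  [7] addr=0x4f blk=9 s=1: L1-HIT | VC [43, 33]
  [8] addr=0x109 blk=33 s=1: VC-HIT | VC [43, 9]
  [9] addr=0x17a blk=47 s=7: MISS | VC [43, 9]
  [10] addr=0x139 blk=39 s=7: MISS | VC [43, 9, 47]
  [11] addr=0x138 blk=39 s=7: L1-HIT | VC [43, 9, 47]
  [12] addr=0x7e blk=15 s=7: MISS | VC [43, 9, 47, 39]
  [13] addr=0xbd blk=23 s=7: MISS | VC [43, 9, 47, 39, 15]
  [14] addr=0x7f blk=15 s=7: VC-HIT | VC [43, 9, 47, 39, 23]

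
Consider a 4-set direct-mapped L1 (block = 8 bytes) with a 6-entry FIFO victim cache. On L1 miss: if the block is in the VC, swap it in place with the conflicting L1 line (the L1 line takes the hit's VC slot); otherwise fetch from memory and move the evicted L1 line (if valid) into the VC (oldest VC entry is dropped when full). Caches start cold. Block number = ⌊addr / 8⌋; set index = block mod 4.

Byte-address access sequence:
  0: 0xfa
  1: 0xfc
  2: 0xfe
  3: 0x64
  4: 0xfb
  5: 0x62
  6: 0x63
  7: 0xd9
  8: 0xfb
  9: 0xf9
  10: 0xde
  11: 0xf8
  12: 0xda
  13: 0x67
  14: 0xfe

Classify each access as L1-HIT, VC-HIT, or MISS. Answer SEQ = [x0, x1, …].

SEQ = [MISS, L1-HIT, L1-HIT, MISS, L1-HIT, L1-HIT, L1-HIT, MISS, VC-HIT, L1-HIT, VC-HIT, VC-HIT, VC-HIT, L1-HIT, VC-HIT]

  [0] addr=0xfa blk=31 s=3: MISS | VC []
  [1] addr=0xfc blk=31 s=3: L1-HIT | VC []
  [2] addr=0xfe blk=31 s=3: L1-HIT | VC []
  [3] addr=0x64 blk=12 s=0: MISS | VC []
  [4] addr=0xfb blk=31 s=3: L1-HIT | VC []
  [5] addr=0x62 blk=12 s=0: L1-HIT | VC []
  [6] addr=0x63 blk=12 s=0: L1-HIT | VC []
  [7] addr=0xd9 blk=27 s=3: MISS | VC [31]
  [8] addr=0xfb blk=31 s=3: VC-HIT | VC [27]
  [9] addr=0xf9 blk=31 s=3: L1-HIT | VC [27]
  [10] addr=0xde blk=27 s=3: VC-HIT | VC [31]
  [11] addr=0xf8 blk=31 s=3: VC-HIT | VC [27]
  [12] addr=0xda blk=27 s=3: VC-HIT | VC [31]
  [13] addr=0x67 blk=12 s=0: L1-HIT | VC [31]
  [14] addr=0xfe blk=31 s=3: VC-HIT | VC [27]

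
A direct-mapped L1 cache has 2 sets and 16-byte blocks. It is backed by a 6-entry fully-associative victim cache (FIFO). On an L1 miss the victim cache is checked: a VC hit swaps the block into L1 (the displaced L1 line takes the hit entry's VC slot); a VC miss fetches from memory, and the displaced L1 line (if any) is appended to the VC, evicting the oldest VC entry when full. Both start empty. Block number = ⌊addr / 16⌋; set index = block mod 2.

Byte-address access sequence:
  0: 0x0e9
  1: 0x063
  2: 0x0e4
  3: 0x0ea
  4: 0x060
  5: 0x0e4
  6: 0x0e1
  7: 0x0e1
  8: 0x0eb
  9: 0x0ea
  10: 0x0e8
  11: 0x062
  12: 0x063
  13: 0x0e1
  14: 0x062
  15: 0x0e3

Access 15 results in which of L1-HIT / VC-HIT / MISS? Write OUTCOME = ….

OUTCOME = VC-HIT

  [0] addr=0xe9 blk=14 s=0: MISS | VC []
  [1] addr=0x63 blk=6 s=0: MISS | VC [14]
  [2] addr=0xe4 blk=14 s=0: VC-HIT | VC [6]
  [3] addr=0xea blk=14 s=0: L1-HIT | VC [6]
  [4] addr=0x60 blk=6 s=0: VC-HIT | VC [14]
  [5] addr=0xe4 blk=14 s=0: VC-HIT | VC [6]
  [6] addr=0xe1 blk=14 s=0: L1-HIT | VC [6]
  [7] addr=0xe1 blk=14 s=0: L1-HIT | VC [6]
  [8] addr=0xeb blk=14 s=0: L1-HIT | VC [6]
  [9] addr=0xea blk=14 s=0: L1-HIT | VC [6]
  [10] addr=0xe8 blk=14 s=0: L1-HIT | VC [6]
  [11] addr=0x62 blk=6 s=0: VC-HIT | VC [14]
  [12] addr=0x63 blk=6 s=0: L1-HIT | VC [14]
  [13] addr=0xe1 blk=14 s=0: VC-HIT | VC [6]
  [14] addr=0x62 blk=6 s=0: VC-HIT | VC [14]
  [15] addr=0xe3 blk=14 s=0: VC-HIT | VC [6]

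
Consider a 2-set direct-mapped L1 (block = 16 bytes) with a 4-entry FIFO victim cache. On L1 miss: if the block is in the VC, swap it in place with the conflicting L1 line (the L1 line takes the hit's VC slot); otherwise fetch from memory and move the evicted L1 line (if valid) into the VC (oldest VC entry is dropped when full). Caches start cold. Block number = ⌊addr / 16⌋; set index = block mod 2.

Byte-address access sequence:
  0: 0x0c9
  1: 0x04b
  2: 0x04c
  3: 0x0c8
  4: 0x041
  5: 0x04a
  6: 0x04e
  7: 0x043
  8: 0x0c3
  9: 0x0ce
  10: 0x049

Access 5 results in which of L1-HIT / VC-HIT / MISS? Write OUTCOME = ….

OUTCOME = L1-HIT

  [0] addr=0xc9 blk=12 s=0: MISS | VC []
  [1] addr=0x4b blk=4 s=0: MISS | VC [12]
  [2] addr=0x4c blk=4 s=0: L1-HIT | VC [12]
  [3] addr=0xc8 blk=12 s=0: VC-HIT | VC [4]
  [4] addr=0x41 blk=4 s=0: VC-HIT | VC [12]
  [5] addr=0x4a blk=4 s=0: L1-HIT | VC [12]
  [6] addr=0x4e blk=4 s=0: L1-HIT | VC [12]
  [7] addr=0x43 blk=4 s=0: L1-HIT | VC [12]
  [8] addr=0xc3 blk=12 s=0: VC-HIT | VC [4]
  [9] addr=0xce blk=12 s=0: L1-HIT | VC [4]
  [10] addr=0x49 blk=4 s=0: VC-HIT | VC [12]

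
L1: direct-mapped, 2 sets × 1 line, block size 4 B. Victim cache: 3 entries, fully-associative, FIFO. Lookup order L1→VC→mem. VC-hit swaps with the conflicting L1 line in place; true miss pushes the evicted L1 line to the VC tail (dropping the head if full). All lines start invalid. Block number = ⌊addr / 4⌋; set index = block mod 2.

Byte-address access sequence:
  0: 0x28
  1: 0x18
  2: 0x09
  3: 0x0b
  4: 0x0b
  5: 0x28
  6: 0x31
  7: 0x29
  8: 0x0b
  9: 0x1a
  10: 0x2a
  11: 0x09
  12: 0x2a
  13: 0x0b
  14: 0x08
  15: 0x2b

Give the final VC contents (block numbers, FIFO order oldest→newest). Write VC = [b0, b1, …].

VC = [6, 2, 12]

  [0] addr=0x28 blk=10 s=0: MISS | VC []
  [1] addr=0x18 blk=6 s=0: MISS | VC [10]
  [2] addr=0x9 blk=2 s=0: MISS | VC [10, 6]
  [3] addr=0xb blk=2 s=0: L1-HIT | VC [10, 6]
  [4] addr=0xb blk=2 s=0: L1-HIT | VC [10, 6]
  [5] addr=0x28 blk=10 s=0: VC-HIT | VC [2, 6]
  [6] addr=0x31 blk=12 s=0: MISS | VC [2, 6, 10]
  [7] addr=0x29 blk=10 s=0: VC-HIT | VC [2, 6, 12]
  [8] addr=0xb blk=2 s=0: VC-HIT | VC [10, 6, 12]
  [9] addr=0x1a blk=6 s=0: VC-HIT | VC [10, 2, 12]
  [10] addr=0x2a blk=10 s=0: VC-HIT | VC [6, 2, 12]
  [11] addr=0x9 blk=2 s=0: VC-HIT | VC [6, 10, 12]
  [12] addr=0x2a blk=10 s=0: VC-HIT | VC [6, 2, 12]
  [13] addr=0xb blk=2 s=0: VC-HIT | VC [6, 10, 12]
  [14] addr=0x8 blk=2 s=0: L1-HIT | VC [6, 10, 12]
  [15] addr=0x2b blk=10 s=0: VC-HIT | VC [6, 2, 12]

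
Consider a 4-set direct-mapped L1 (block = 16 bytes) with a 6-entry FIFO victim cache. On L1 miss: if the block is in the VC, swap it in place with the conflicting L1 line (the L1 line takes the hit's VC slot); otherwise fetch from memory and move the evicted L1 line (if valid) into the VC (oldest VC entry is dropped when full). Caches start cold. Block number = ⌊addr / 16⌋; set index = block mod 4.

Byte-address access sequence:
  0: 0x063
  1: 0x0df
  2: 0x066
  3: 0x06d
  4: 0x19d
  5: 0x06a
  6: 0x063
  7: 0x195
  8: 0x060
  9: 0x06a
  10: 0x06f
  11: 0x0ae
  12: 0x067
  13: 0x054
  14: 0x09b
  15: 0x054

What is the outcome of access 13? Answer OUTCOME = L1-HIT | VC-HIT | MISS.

OUTCOME = MISS

  [0] addr=0x63 blk=6 s=2: MISS | VC []
  [1] addr=0xdf blk=13 s=1: MISS | VC []
  [2] addr=0x66 blk=6 s=2: L1-HIT | VC []
  [3] addr=0x6d blk=6 s=2: L1-HIT | VC []
  [4] addr=0x19d blk=25 s=1: MISS | VC [13]
  [5] addr=0x6a blk=6 s=2: L1-HIT | VC [13]
  [6] addr=0x63 blk=6 s=2: L1-HIT | VC [13]
  [7] addr=0x195 blk=25 s=1: L1-HIT | VC [13]
  [8] addr=0x60 blk=6 s=2: L1-HIT | VC [13]
  [9] addr=0x6a blk=6 s=2: L1-HIT | VC [13]
  [10] addr=0x6f blk=6 s=2: L1-HIT | VC [13]
  [11] addr=0xae blk=10 s=2: MISS | VC [13, 6]
  [12] addr=0x67 blk=6 s=2: VC-HIT | VC [13, 10]
  [13] addr=0x54 blk=5 s=1: MISS | VC [13, 10, 25]
  [14] addr=0x9b blk=9 s=1: MISS | VC [13, 10, 25, 5]
  [15] addr=0x54 blk=5 s=1: VC-HIT | VC [13, 10, 25, 9]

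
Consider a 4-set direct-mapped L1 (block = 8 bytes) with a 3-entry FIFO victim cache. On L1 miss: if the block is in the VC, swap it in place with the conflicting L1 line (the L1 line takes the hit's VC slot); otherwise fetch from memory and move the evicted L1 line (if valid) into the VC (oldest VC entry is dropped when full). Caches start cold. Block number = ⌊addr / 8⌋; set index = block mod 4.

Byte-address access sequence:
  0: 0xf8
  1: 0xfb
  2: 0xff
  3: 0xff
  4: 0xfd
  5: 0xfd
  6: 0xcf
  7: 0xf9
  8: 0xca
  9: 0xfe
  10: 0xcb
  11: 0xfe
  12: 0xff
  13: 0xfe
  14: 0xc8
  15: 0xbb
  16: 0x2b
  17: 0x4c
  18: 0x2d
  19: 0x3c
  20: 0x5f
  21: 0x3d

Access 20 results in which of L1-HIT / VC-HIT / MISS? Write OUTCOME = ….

OUTCOME = MISS

#0 0xf8→b31/s3 MISS; vc=[]
#1 0xfb→b31/s3 L1-HIT; vc=[]
#2 0xff→b31/s3 L1-HIT; vc=[]
#3 0xff→b31/s3 L1-HIT; vc=[]
#4 0xfd→b31/s3 L1-HIT; vc=[]
#5 0xfd→b31/s3 L1-HIT; vc=[]
#6 0xcf→b25/s1 MISS; vc=[]
#7 0xf9→b31/s3 L1-HIT; vc=[]
#8 0xca→b25/s1 L1-HIT; vc=[]
#9 0xfe→b31/s3 L1-HIT; vc=[]
#10 0xcb→b25/s1 L1-HIT; vc=[]
#11 0xfe→b31/s3 L1-HIT; vc=[]
#12 0xff→b31/s3 L1-HIT; vc=[]
#13 0xfe→b31/s3 L1-HIT; vc=[]
#14 0xc8→b25/s1 L1-HIT; vc=[]
#15 0xbb→b23/s3 MISS; vc=[31]
#16 0x2b→b5/s1 MISS; vc=[31,25]
#17 0x4c→b9/s1 MISS; vc=[31,25,5]
#18 0x2d→b5/s1 VC-HIT; vc=[31,25,9]
#19 0x3c→b7/s3 MISS; vc=[25,9,23]
#20 0x5f→b11/s3 MISS; vc=[9,23,7]
#21 0x3d→b7/s3 VC-HIT; vc=[9,23,11]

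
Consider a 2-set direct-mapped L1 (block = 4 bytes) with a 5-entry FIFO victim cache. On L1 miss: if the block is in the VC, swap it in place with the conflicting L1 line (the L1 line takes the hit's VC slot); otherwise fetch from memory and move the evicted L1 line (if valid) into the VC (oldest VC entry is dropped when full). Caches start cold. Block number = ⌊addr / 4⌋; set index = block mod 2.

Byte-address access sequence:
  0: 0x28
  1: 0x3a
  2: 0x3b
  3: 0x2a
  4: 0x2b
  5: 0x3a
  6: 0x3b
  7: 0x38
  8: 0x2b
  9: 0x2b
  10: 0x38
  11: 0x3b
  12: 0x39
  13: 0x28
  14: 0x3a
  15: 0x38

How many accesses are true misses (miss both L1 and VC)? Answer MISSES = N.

#0 0x28→b10/s0 MISS; vc=[]
#1 0x3a→b14/s0 MISS; vc=[10]
#2 0x3b→b14/s0 L1-HIT; vc=[10]
#3 0x2a→b10/s0 VC-HIT; vc=[14]
#4 0x2b→b10/s0 L1-HIT; vc=[14]
#5 0x3a→b14/s0 VC-HIT; vc=[10]
#6 0x3b→b14/s0 L1-HIT; vc=[10]
#7 0x38→b14/s0 L1-HIT; vc=[10]
#8 0x2b→b10/s0 VC-HIT; vc=[14]
#9 0x2b→b10/s0 L1-HIT; vc=[14]
#10 0x38→b14/s0 VC-HIT; vc=[10]
#11 0x3b→b14/s0 L1-HIT; vc=[10]
#12 0x39→b14/s0 L1-HIT; vc=[10]
#13 0x28→b10/s0 VC-HIT; vc=[14]
#14 0x3a→b14/s0 VC-HIT; vc=[10]
#15 0x38→b14/s0 L1-HIT; vc=[10]

MISSES = 2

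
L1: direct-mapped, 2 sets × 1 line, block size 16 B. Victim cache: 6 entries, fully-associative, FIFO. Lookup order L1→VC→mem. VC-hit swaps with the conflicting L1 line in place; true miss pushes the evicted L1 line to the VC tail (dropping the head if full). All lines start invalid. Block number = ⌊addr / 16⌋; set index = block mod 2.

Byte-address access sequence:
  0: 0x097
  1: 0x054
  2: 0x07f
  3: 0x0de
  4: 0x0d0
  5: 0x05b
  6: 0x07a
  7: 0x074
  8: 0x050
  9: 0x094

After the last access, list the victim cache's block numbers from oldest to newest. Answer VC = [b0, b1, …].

VC = [5, 13, 7]

  [0] addr=0x97 blk=9 s=1: MISS | VC []
  [1] addr=0x54 blk=5 s=1: MISS | VC [9]
  [2] addr=0x7f blk=7 s=1: MISS | VC [9, 5]
  [3] addr=0xde blk=13 s=1: MISS | VC [9, 5, 7]
  [4] addr=0xd0 blk=13 s=1: L1-HIT | VC [9, 5, 7]
  [5] addr=0x5b blk=5 s=1: VC-HIT | VC [9, 13, 7]
  [6] addr=0x7a blk=7 s=1: VC-HIT | VC [9, 13, 5]
  [7] addr=0x74 blk=7 s=1: L1-HIT | VC [9, 13, 5]
  [8] addr=0x50 blk=5 s=1: VC-HIT | VC [9, 13, 7]
  [9] addr=0x94 blk=9 s=1: VC-HIT | VC [5, 13, 7]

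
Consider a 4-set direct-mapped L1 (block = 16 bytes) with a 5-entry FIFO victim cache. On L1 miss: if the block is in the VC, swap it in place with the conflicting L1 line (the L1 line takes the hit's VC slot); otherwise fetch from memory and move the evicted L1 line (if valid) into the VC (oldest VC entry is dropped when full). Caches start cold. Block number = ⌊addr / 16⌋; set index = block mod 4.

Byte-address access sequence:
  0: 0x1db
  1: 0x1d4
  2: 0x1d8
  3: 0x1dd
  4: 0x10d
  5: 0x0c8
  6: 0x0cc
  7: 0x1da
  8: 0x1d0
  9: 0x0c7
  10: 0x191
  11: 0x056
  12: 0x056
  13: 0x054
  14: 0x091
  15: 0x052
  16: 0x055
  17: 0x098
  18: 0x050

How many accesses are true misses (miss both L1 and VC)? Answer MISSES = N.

MISSES = 6

  [0] addr=0x1db blk=29 s=1: MISS | VC []
  [1] addr=0x1d4 blk=29 s=1: L1-HIT | VC []
  [2] addr=0x1d8 blk=29 s=1: L1-HIT | VC []
  [3] addr=0x1dd blk=29 s=1: L1-HIT | VC []
  [4] addr=0x10d blk=16 s=0: MISS | VC []
  [5] addr=0xc8 blk=12 s=0: MISS | VC [16]
  [6] addr=0xcc blk=12 s=0: L1-HIT | VC [16]
  [7] addr=0x1da blk=29 s=1: L1-HIT | VC [16]
  [8] addr=0x1d0 blk=29 s=1: L1-HIT | VC [16]
  [9] addr=0xc7 blk=12 s=0: L1-HIT | VC [16]
  [10] addr=0x191 blk=25 s=1: MISS | VC [16, 29]
  [11] addr=0x56 blk=5 s=1: MISS | VC [16, 29, 25]
  [12] addr=0x56 blk=5 s=1: L1-HIT | VC [16, 29, 25]
  [13] addr=0x54 blk=5 s=1: L1-HIT | VC [16, 29, 25]
  [14] addr=0x91 blk=9 s=1: MISS | VC [16, 29, 25, 5]
  [15] addr=0x52 blk=5 s=1: VC-HIT | VC [16, 29, 25, 9]
  [16] addr=0x55 blk=5 s=1: L1-HIT | VC [16, 29, 25, 9]
  [17] addr=0x98 blk=9 s=1: VC-HIT | VC [16, 29, 25, 5]
  [18] addr=0x50 blk=5 s=1: VC-HIT | VC [16, 29, 25, 9]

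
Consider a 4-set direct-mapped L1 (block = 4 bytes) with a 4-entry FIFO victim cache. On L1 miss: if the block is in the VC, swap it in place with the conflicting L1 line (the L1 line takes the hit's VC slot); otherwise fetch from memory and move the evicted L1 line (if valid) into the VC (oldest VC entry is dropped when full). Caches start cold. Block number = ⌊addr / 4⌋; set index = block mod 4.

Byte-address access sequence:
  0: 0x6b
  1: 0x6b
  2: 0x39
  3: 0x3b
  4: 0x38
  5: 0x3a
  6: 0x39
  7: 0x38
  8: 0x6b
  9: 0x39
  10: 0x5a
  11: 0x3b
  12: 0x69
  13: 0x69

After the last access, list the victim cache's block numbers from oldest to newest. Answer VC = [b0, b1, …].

0: 0x6b (blk 26, set 2) → MISS  vc=[]
1: 0x6b (blk 26, set 2) → L1-HIT  vc=[]
2: 0x39 (blk 14, set 2) → MISS  vc=[26]
3: 0x3b (blk 14, set 2) → L1-HIT  vc=[26]
4: 0x38 (blk 14, set 2) → L1-HIT  vc=[26]
5: 0x3a (blk 14, set 2) → L1-HIT  vc=[26]
6: 0x39 (blk 14, set 2) → L1-HIT  vc=[26]
7: 0x38 (blk 14, set 2) → L1-HIT  vc=[26]
8: 0x6b (blk 26, set 2) → VC-HIT  vc=[14]
9: 0x39 (blk 14, set 2) → VC-HIT  vc=[26]
10: 0x5a (blk 22, set 2) → MISS  vc=[26, 14]
11: 0x3b (blk 14, set 2) → VC-HIT  vc=[26, 22]
12: 0x69 (blk 26, set 2) → VC-HIT  vc=[14, 22]
13: 0x69 (blk 26, set 2) → L1-HIT  vc=[14, 22]

VC = [14, 22]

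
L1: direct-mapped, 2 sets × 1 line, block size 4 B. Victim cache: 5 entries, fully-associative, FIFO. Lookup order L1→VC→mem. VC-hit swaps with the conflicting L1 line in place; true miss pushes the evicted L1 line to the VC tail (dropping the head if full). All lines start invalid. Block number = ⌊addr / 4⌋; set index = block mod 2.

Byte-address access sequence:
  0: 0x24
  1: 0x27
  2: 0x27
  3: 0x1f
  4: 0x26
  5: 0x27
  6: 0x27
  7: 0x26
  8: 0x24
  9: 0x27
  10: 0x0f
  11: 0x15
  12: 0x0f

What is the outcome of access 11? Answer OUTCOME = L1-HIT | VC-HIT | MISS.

  [0] addr=0x24 blk=9 s=1: MISS | VC []
  [1] addr=0x27 blk=9 s=1: L1-HIT | VC []
  [2] addr=0x27 blk=9 s=1: L1-HIT | VC []
  [3] addr=0x1f blk=7 s=1: MISS | VC [9]
  [4] addr=0x26 blk=9 s=1: VC-HIT | VC [7]
  [5] addr=0x27 blk=9 s=1: L1-HIT | VC [7]
  [6] addr=0x27 blk=9 s=1: L1-HIT | VC [7]
  [7] addr=0x26 blk=9 s=1: L1-HIT | VC [7]
  [8] addr=0x24 blk=9 s=1: L1-HIT | VC [7]
  [9] addr=0x27 blk=9 s=1: L1-HIT | VC [7]
  [10] addr=0xf blk=3 s=1: MISS | VC [7, 9]
  [11] addr=0x15 blk=5 s=1: MISS | VC [7, 9, 3]
  [12] addr=0xf blk=3 s=1: VC-HIT | VC [7, 9, 5]

OUTCOME = MISS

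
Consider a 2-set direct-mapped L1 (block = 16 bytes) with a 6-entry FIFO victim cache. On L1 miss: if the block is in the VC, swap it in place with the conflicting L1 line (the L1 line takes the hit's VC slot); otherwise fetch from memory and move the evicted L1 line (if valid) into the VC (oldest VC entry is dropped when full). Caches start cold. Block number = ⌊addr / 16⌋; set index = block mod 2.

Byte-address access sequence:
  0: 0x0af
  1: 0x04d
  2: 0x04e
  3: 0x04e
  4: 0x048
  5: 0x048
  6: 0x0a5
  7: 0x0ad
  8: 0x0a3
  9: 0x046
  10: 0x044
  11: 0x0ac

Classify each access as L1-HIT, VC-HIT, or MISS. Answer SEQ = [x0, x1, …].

  [0] addr=0xaf blk=10 s=0: MISS | VC []
  [1] addr=0x4d blk=4 s=0: MISS | VC [10]
  [2] addr=0x4e blk=4 s=0: L1-HIT | VC [10]
  [3] addr=0x4e blk=4 s=0: L1-HIT | VC [10]
  [4] addr=0x48 blk=4 s=0: L1-HIT | VC [10]
  [5] addr=0x48 blk=4 s=0: L1-HIT | VC [10]
  [6] addr=0xa5 blk=10 s=0: VC-HIT | VC [4]
  [7] addr=0xad blk=10 s=0: L1-HIT | VC [4]
  [8] addr=0xa3 blk=10 s=0: L1-HIT | VC [4]
  [9] addr=0x46 blk=4 s=0: VC-HIT | VC [10]
  [10] addr=0x44 blk=4 s=0: L1-HIT | VC [10]
  [11] addr=0xac blk=10 s=0: VC-HIT | VC [4]

SEQ = [MISS, MISS, L1-HIT, L1-HIT, L1-HIT, L1-HIT, VC-HIT, L1-HIT, L1-HIT, VC-HIT, L1-HIT, VC-HIT]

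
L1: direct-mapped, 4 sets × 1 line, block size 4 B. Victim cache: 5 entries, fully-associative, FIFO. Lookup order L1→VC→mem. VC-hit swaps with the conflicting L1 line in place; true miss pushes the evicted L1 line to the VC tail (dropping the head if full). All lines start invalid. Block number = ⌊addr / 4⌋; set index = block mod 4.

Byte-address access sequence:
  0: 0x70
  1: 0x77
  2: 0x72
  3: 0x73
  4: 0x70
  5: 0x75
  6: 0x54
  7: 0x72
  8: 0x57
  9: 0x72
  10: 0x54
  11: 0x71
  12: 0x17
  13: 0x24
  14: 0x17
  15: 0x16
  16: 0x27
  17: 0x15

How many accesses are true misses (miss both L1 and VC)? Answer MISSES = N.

  [0] addr=0x70 blk=28 s=0: MISS | VC []
  [1] addr=0x77 blk=29 s=1: MISS | VC []
  [2] addr=0x72 blk=28 s=0: L1-HIT | VC []
  [3] addr=0x73 blk=28 s=0: L1-HIT | VC []
  [4] addr=0x70 blk=28 s=0: L1-HIT | VC []
  [5] addr=0x75 blk=29 s=1: L1-HIT | VC []
  [6] addr=0x54 blk=21 s=1: MISS | VC [29]
  [7] addr=0x72 blk=28 s=0: L1-HIT | VC [29]
  [8] addr=0x57 blk=21 s=1: L1-HIT | VC [29]
  [9] addr=0x72 blk=28 s=0: L1-HIT | VC [29]
  [10] addr=0x54 blk=21 s=1: L1-HIT | VC [29]
  [11] addr=0x71 blk=28 s=0: L1-HIT | VC [29]
  [12] addr=0x17 blk=5 s=1: MISS | VC [29, 21]
  [13] addr=0x24 blk=9 s=1: MISS | VC [29, 21, 5]
  [14] addr=0x17 blk=5 s=1: VC-HIT | VC [29, 21, 9]
  [15] addr=0x16 blk=5 s=1: L1-HIT | VC [29, 21, 9]
  [16] addr=0x27 blk=9 s=1: VC-HIT | VC [29, 21, 5]
  [17] addr=0x15 blk=5 s=1: VC-HIT | VC [29, 21, 9]

MISSES = 5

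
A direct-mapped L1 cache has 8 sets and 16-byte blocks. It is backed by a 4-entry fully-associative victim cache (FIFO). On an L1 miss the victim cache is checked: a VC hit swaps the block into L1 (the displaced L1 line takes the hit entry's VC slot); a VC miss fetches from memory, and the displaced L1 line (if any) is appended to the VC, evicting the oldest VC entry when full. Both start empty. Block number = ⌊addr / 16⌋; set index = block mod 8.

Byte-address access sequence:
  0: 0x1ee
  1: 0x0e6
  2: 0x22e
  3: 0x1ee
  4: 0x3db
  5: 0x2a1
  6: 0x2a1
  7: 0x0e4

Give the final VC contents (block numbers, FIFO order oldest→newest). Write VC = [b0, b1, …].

#0 0x1ee→b30/s6 MISS; vc=[]
#1 0xe6→b14/s6 MISS; vc=[30]
#2 0x22e→b34/s2 MISS; vc=[30]
#3 0x1ee→b30/s6 VC-HIT; vc=[14]
#4 0x3db→b61/s5 MISS; vc=[14]
#5 0x2a1→b42/s2 MISS; vc=[14,34]
#6 0x2a1→b42/s2 L1-HIT; vc=[14,34]
#7 0xe4→b14/s6 VC-HIT; vc=[30,34]

VC = [30, 34]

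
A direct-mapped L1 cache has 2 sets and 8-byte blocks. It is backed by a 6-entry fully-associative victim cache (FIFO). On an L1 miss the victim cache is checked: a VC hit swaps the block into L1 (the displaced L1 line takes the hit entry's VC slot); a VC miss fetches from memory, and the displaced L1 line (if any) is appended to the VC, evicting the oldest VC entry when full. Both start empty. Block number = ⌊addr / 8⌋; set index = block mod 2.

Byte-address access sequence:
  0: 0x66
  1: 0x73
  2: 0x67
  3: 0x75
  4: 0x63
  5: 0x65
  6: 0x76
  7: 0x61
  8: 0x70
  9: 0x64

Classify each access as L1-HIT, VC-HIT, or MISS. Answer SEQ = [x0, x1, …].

#0 0x66→b12/s0 MISS; vc=[]
#1 0x73→b14/s0 MISS; vc=[12]
#2 0x67→b12/s0 VC-HIT; vc=[14]
#3 0x75→b14/s0 VC-HIT; vc=[12]
#4 0x63→b12/s0 VC-HIT; vc=[14]
#5 0x65→b12/s0 L1-HIT; vc=[14]
#6 0x76→b14/s0 VC-HIT; vc=[12]
#7 0x61→b12/s0 VC-HIT; vc=[14]
#8 0x70→b14/s0 VC-HIT; vc=[12]
#9 0x64→b12/s0 VC-HIT; vc=[14]

SEQ = [MISS, MISS, VC-HIT, VC-HIT, VC-HIT, L1-HIT, VC-HIT, VC-HIT, VC-HIT, VC-HIT]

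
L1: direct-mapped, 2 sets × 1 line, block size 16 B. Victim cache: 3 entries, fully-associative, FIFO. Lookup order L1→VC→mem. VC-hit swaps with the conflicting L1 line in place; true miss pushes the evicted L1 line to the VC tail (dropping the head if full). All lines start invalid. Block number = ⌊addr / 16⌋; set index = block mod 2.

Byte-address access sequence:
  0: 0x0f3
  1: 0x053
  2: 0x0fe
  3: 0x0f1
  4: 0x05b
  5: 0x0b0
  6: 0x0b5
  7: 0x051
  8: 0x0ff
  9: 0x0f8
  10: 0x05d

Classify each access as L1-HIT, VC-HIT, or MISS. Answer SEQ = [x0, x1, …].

0: 0xf3 (blk 15, set 1) → MISS  vc=[]
1: 0x53 (blk 5, set 1) → MISS  vc=[15]
2: 0xfe (blk 15, set 1) → VC-HIT  vc=[5]
3: 0xf1 (blk 15, set 1) → L1-HIT  vc=[5]
4: 0x5b (blk 5, set 1) → VC-HIT  vc=[15]
5: 0xb0 (blk 11, set 1) → MISS  vc=[15, 5]
6: 0xb5 (blk 11, set 1) → L1-HIT  vc=[15, 5]
7: 0x51 (blk 5, set 1) → VC-HIT  vc=[15, 11]
8: 0xff (blk 15, set 1) → VC-HIT  vc=[5, 11]
9: 0xf8 (blk 15, set 1) → L1-HIT  vc=[5, 11]
10: 0x5d (blk 5, set 1) → VC-HIT  vc=[15, 11]

SEQ = [MISS, MISS, VC-HIT, L1-HIT, VC-HIT, MISS, L1-HIT, VC-HIT, VC-HIT, L1-HIT, VC-HIT]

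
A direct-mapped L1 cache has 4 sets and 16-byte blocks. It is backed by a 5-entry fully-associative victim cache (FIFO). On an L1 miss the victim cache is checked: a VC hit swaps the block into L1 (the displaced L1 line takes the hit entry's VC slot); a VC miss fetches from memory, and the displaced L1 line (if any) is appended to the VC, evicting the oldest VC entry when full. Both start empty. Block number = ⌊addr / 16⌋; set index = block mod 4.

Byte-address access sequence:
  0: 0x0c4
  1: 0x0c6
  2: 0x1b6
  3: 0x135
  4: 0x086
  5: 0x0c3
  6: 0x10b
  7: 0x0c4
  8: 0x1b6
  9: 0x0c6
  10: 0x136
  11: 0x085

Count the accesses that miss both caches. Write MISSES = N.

0: 0xc4 (blk 12, set 0) → MISS  vc=[]
1: 0xc6 (blk 12, set 0) → L1-HIT  vc=[]
2: 0x1b6 (blk 27, set 3) → MISS  vc=[]
3: 0x135 (blk 19, set 3) → MISS  vc=[27]
4: 0x86 (blk 8, set 0) → MISS  vc=[27, 12]
5: 0xc3 (blk 12, set 0) → VC-HIT  vc=[27, 8]
6: 0x10b (blk 16, set 0) → MISS  vc=[27, 8, 12]
7: 0xc4 (blk 12, set 0) → VC-HIT  vc=[27, 8, 16]
8: 0x1b6 (blk 27, set 3) → VC-HIT  vc=[19, 8, 16]
9: 0xc6 (blk 12, set 0) → L1-HIT  vc=[19, 8, 16]
10: 0x136 (blk 19, set 3) → VC-HIT  vc=[27, 8, 16]
11: 0x85 (blk 8, set 0) → VC-HIT  vc=[27, 12, 16]

MISSES = 5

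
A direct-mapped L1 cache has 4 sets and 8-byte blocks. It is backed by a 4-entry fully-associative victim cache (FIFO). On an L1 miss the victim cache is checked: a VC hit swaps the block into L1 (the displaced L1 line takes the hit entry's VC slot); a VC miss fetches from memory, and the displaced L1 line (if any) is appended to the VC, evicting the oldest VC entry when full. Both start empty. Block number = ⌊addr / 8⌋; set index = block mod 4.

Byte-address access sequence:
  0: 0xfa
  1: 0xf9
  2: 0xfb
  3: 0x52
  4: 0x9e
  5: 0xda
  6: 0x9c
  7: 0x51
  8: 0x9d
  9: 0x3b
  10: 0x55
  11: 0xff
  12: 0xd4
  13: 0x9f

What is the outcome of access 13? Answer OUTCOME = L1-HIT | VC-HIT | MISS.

OUTCOME = VC-HIT

0: 0xfa (blk 31, set 3) → MISS  vc=[]
1: 0xf9 (blk 31, set 3) → L1-HIT  vc=[]
2: 0xfb (blk 31, set 3) → L1-HIT  vc=[]
3: 0x52 (blk 10, set 2) → MISS  vc=[]
4: 0x9e (blk 19, set 3) → MISS  vc=[31]
5: 0xda (blk 27, set 3) → MISS  vc=[31, 19]
6: 0x9c (blk 19, set 3) → VC-HIT  vc=[31, 27]
7: 0x51 (blk 10, set 2) → L1-HIT  vc=[31, 27]
8: 0x9d (blk 19, set 3) → L1-HIT  vc=[31, 27]
9: 0x3b (blk 7, set 3) → MISS  vc=[31, 27, 19]
10: 0x55 (blk 10, set 2) → L1-HIT  vc=[31, 27, 19]
11: 0xff (blk 31, set 3) → VC-HIT  vc=[7, 27, 19]
12: 0xd4 (blk 26, set 2) → MISS  vc=[7, 27, 19, 10]
13: 0x9f (blk 19, set 3) → VC-HIT  vc=[7, 27, 31, 10]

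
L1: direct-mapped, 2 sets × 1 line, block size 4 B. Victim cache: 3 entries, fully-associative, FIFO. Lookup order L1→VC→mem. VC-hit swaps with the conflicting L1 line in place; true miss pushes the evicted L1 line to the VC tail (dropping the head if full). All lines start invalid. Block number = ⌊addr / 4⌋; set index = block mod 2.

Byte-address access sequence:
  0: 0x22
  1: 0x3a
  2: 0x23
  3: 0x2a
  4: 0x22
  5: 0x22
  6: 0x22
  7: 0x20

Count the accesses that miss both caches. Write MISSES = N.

MISSES = 3

0: 0x22 (blk 8, set 0) → MISS  vc=[]
1: 0x3a (blk 14, set 0) → MISS  vc=[8]
2: 0x23 (blk 8, set 0) → VC-HIT  vc=[14]
3: 0x2a (blk 10, set 0) → MISS  vc=[14, 8]
4: 0x22 (blk 8, set 0) → VC-HIT  vc=[14, 10]
5: 0x22 (blk 8, set 0) → L1-HIT  vc=[14, 10]
6: 0x22 (blk 8, set 0) → L1-HIT  vc=[14, 10]
7: 0x20 (blk 8, set 0) → L1-HIT  vc=[14, 10]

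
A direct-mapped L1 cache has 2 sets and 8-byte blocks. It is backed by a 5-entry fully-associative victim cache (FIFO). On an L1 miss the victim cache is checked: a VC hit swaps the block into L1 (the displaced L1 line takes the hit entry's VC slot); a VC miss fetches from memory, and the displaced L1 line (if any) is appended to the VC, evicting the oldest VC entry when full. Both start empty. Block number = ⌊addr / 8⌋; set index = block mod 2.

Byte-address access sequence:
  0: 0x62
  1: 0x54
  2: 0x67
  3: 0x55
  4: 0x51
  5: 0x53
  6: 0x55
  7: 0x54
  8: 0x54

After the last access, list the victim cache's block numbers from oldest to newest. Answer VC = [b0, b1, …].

VC = [12]

#0 0x62→b12/s0 MISS; vc=[]
#1 0x54→b10/s0 MISS; vc=[12]
#2 0x67→b12/s0 VC-HIT; vc=[10]
#3 0x55→b10/s0 VC-HIT; vc=[12]
#4 0x51→b10/s0 L1-HIT; vc=[12]
#5 0x53→b10/s0 L1-HIT; vc=[12]
#6 0x55→b10/s0 L1-HIT; vc=[12]
#7 0x54→b10/s0 L1-HIT; vc=[12]
#8 0x54→b10/s0 L1-HIT; vc=[12]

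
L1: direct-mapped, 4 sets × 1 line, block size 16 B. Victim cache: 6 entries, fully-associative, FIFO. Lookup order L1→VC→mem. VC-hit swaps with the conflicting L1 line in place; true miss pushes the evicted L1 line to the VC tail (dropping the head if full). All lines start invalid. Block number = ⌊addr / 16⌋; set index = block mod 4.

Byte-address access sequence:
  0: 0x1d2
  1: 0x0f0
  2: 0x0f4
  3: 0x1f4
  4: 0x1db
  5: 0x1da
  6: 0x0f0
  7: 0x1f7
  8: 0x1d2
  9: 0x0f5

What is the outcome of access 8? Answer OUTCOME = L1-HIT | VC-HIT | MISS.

0: 0x1d2 (blk 29, set 1) → MISS  vc=[]
1: 0xf0 (blk 15, set 3) → MISS  vc=[]
2: 0xf4 (blk 15, set 3) → L1-HIT  vc=[]
3: 0x1f4 (blk 31, set 3) → MISS  vc=[15]
4: 0x1db (blk 29, set 1) → L1-HIT  vc=[15]
5: 0x1da (blk 29, set 1) → L1-HIT  vc=[15]
6: 0xf0 (blk 15, set 3) → VC-HIT  vc=[31]
7: 0x1f7 (blk 31, set 3) → VC-HIT  vc=[15]
8: 0x1d2 (blk 29, set 1) → L1-HIT  vc=[15]
9: 0xf5 (blk 15, set 3) → VC-HIT  vc=[31]

OUTCOME = L1-HIT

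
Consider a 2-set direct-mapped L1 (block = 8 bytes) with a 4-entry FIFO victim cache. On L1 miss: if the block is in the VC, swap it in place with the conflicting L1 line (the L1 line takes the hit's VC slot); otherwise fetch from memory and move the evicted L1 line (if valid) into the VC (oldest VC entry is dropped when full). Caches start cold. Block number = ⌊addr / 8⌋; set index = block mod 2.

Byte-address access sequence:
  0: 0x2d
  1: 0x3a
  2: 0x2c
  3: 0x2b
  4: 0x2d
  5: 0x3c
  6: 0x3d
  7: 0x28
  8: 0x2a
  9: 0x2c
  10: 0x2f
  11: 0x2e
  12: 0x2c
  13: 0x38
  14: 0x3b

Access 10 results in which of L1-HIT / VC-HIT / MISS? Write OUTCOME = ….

#0 0x2d→b5/s1 MISS; vc=[]
#1 0x3a→b7/s1 MISS; vc=[5]
#2 0x2c→b5/s1 VC-HIT; vc=[7]
#3 0x2b→b5/s1 L1-HIT; vc=[7]
#4 0x2d→b5/s1 L1-HIT; vc=[7]
#5 0x3c→b7/s1 VC-HIT; vc=[5]
#6 0x3d→b7/s1 L1-HIT; vc=[5]
#7 0x28→b5/s1 VC-HIT; vc=[7]
#8 0x2a→b5/s1 L1-HIT; vc=[7]
#9 0x2c→b5/s1 L1-HIT; vc=[7]
#10 0x2f→b5/s1 L1-HIT; vc=[7]
#11 0x2e→b5/s1 L1-HIT; vc=[7]
#12 0x2c→b5/s1 L1-HIT; vc=[7]
#13 0x38→b7/s1 VC-HIT; vc=[5]
#14 0x3b→b7/s1 L1-HIT; vc=[5]

OUTCOME = L1-HIT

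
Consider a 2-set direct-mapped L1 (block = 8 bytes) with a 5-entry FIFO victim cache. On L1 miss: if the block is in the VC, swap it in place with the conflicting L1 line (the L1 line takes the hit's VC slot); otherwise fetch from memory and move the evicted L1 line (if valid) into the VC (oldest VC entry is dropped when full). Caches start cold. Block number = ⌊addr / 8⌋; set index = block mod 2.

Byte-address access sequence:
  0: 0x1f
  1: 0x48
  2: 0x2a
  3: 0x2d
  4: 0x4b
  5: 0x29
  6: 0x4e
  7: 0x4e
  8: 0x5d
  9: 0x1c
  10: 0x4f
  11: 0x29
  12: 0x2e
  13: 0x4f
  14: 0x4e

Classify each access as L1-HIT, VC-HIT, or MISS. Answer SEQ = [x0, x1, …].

  [0] addr=0x1f blk=3 s=1: MISS | VC []
  [1] addr=0x48 blk=9 s=1: MISS | VC [3]
  [2] addr=0x2a blk=5 s=1: MISS | VC [3, 9]
  [3] addr=0x2d blk=5 s=1: L1-HIT | VC [3, 9]
  [4] addr=0x4b blk=9 s=1: VC-HIT | VC [3, 5]
  [5] addr=0x29 blk=5 s=1: VC-HIT | VC [3, 9]
  [6] addr=0x4e blk=9 s=1: VC-HIT | VC [3, 5]
  [7] addr=0x4e blk=9 s=1: L1-HIT | VC [3, 5]
  [8] addr=0x5d blk=11 s=1: MISS | VC [3, 5, 9]
  [9] addr=0x1c blk=3 s=1: VC-HIT | VC [11, 5, 9]
  [10] addr=0x4f blk=9 s=1: VC-HIT | VC [11, 5, 3]
  [11] addr=0x29 blk=5 s=1: VC-HIT | VC [11, 9, 3]
  [12] addr=0x2e blk=5 s=1: L1-HIT | VC [11, 9, 3]
  [13] addr=0x4f blk=9 s=1: VC-HIT | VC [11, 5, 3]
  [14] addr=0x4e blk=9 s=1: L1-HIT | VC [11, 5, 3]

SEQ = [MISS, MISS, MISS, L1-HIT, VC-HIT, VC-HIT, VC-HIT, L1-HIT, MISS, VC-HIT, VC-HIT, VC-HIT, L1-HIT, VC-HIT, L1-HIT]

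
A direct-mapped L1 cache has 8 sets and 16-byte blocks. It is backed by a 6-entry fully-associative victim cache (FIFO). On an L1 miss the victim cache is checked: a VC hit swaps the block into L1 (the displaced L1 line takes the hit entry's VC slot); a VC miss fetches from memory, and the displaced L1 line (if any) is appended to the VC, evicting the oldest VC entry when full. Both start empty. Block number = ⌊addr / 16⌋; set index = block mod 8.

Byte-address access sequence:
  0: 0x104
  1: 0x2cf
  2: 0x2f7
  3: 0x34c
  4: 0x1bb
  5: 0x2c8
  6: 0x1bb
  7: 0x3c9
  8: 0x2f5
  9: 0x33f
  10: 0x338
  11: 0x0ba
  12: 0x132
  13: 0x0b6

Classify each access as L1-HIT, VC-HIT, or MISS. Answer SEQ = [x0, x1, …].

  [0] addr=0x104 blk=16 s=0: MISS | VC []
  [1] addr=0x2cf blk=44 s=4: MISS | VC []
  [2] addr=0x2f7 blk=47 s=7: MISS | VC []
  [3] addr=0x34c blk=52 s=4: MISS | VC [44]
  [4] addr=0x1bb blk=27 s=3: MISS | VC [44]
  [5] addr=0x2c8 blk=44 s=4: VC-HIT | VC [52]
  [6] addr=0x1bb blk=27 s=3: L1-HIT | VC [52]
  [7] addr=0x3c9 blk=60 s=4: MISS | VC [52, 44]
  [8] addr=0x2f5 blk=47 s=7: L1-HIT | VC [52, 44]
  [9] addr=0x33f blk=51 s=3: MISS | VC [52, 44, 27]
  [10] addr=0x338 blk=51 s=3: L1-HIT | VC [52, 44, 27]
  [11] addr=0xba blk=11 s=3: MISS | VC [52, 44, 27, 51]
  [12] addr=0x132 blk=19 s=3: MISS | VC [52, 44, 27, 51, 11]
  [13] addr=0xb6 blk=11 s=3: VC-HIT | VC [52, 44, 27, 51, 19]

SEQ = [MISS, MISS, MISS, MISS, MISS, VC-HIT, L1-HIT, MISS, L1-HIT, MISS, L1-HIT, MISS, MISS, VC-HIT]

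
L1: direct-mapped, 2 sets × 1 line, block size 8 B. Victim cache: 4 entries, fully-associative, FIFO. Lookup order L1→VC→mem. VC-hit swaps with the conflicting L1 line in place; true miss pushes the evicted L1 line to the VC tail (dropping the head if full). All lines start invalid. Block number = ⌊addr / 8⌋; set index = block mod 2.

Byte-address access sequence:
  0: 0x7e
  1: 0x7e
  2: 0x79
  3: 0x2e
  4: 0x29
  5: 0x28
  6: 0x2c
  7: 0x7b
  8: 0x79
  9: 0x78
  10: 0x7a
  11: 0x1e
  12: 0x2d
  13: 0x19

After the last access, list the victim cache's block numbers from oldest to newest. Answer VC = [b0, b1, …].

VC = [5, 15]

  [0] addr=0x7e blk=15 s=1: MISS | VC []
  [1] addr=0x7e blk=15 s=1: L1-HIT | VC []
  [2] addr=0x79 blk=15 s=1: L1-HIT | VC []
  [3] addr=0x2e blk=5 s=1: MISS | VC [15]
  [4] addr=0x29 blk=5 s=1: L1-HIT | VC [15]
  [5] addr=0x28 blk=5 s=1: L1-HIT | VC [15]
  [6] addr=0x2c blk=5 s=1: L1-HIT | VC [15]
  [7] addr=0x7b blk=15 s=1: VC-HIT | VC [5]
  [8] addr=0x79 blk=15 s=1: L1-HIT | VC [5]
  [9] addr=0x78 blk=15 s=1: L1-HIT | VC [5]
  [10] addr=0x7a blk=15 s=1: L1-HIT | VC [5]
  [11] addr=0x1e blk=3 s=1: MISS | VC [5, 15]
  [12] addr=0x2d blk=5 s=1: VC-HIT | VC [3, 15]
  [13] addr=0x19 blk=3 s=1: VC-HIT | VC [5, 15]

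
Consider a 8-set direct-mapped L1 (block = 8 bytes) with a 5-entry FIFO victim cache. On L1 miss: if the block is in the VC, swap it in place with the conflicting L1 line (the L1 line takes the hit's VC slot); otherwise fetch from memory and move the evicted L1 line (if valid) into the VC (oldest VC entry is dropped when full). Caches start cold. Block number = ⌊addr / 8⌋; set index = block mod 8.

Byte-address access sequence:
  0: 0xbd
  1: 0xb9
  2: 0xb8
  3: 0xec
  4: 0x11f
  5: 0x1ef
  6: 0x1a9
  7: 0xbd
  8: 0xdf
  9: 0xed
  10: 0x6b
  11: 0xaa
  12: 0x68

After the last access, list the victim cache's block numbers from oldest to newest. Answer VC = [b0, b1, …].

  [0] addr=0xbd blk=23 s=7: MISS | VC []
  [1] addr=0xb9 blk=23 s=7: L1-HIT | VC []
  [2] addr=0xb8 blk=23 s=7: L1-HIT | VC []
  [3] addr=0xec blk=29 s=5: MISS | VC []
  [4] addr=0x11f blk=35 s=3: MISS | VC []
  [5] addr=0x1ef blk=61 s=5: MISS | VC [29]
  [6] addr=0x1a9 blk=53 s=5: MISS | VC [29, 61]
  [7] addr=0xbd blk=23 s=7: L1-HIT | VC [29, 61]
  [8] addr=0xdf blk=27 s=3: MISS | VC [29, 61, 35]
  [9] addr=0xed blk=29 s=5: VC-HIT | VC [53, 61, 35]
  [10] addr=0x6b blk=13 s=5: MISS | VC [53, 61, 35, 29]
  [11] addr=0xaa blk=21 s=5: MISS | VC [53, 61, 35, 29, 13]
  [12] addr=0x68 blk=13 s=5: VC-HIT | VC [53, 61, 35, 29, 21]

VC = [53, 61, 35, 29, 21]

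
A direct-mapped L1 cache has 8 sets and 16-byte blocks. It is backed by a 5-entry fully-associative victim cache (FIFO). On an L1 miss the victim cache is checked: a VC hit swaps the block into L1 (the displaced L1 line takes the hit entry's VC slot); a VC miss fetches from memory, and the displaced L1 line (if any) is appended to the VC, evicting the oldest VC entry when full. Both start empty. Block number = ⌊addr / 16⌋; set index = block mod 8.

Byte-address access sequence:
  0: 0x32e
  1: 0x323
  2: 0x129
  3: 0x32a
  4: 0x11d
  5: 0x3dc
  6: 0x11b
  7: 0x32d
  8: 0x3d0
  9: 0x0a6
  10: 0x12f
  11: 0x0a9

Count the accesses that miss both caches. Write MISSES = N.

MISSES = 5

#0 0x32e→b50/s2 MISS; vc=[]
#1 0x323→b50/s2 L1-HIT; vc=[]
#2 0x129→b18/s2 MISS; vc=[50]
#3 0x32a→b50/s2 VC-HIT; vc=[18]
#4 0x11d→b17/s1 MISS; vc=[18]
#5 0x3dc→b61/s5 MISS; vc=[18]
#6 0x11b→b17/s1 L1-HIT; vc=[18]
#7 0x32d→b50/s2 L1-HIT; vc=[18]
#8 0x3d0→b61/s5 L1-HIT; vc=[18]
#9 0xa6→b10/s2 MISS; vc=[18,50]
#10 0x12f→b18/s2 VC-HIT; vc=[10,50]
#11 0xa9→b10/s2 VC-HIT; vc=[18,50]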